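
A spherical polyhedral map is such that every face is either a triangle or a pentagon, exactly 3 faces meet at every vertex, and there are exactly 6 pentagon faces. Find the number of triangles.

Let x be the number of triangles; then F = 6 + x.
Edge–face incidences: 2E = 5·6 + 3·x = 30 + 3x.
Every vertex has degree 3, so 3V = 2E.
Euler: V − E + F = 2 ⇒ (2E)/3 − E + (6 + x) = 2.
Multiply by 6: 2·(2E) − 3·(2E) + 6·(6 + x) = 12, i.e. 36 + 6x − (30 + 3x) = 12.
Collecting terms: 3x + 6 = 12, so 3x = 6, so x = 2.
Then 2E = 30 + 3·2 = 36, so E = 18, V = 2E/3 = 12, F = 6 + 2 = 8.

2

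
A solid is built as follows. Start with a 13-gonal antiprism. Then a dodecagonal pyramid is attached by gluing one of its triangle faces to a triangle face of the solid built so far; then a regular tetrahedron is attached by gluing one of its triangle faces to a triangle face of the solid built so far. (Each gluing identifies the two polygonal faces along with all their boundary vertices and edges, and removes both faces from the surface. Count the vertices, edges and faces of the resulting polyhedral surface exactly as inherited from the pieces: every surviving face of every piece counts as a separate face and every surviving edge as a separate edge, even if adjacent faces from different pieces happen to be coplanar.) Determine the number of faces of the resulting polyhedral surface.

41

A 13-gonal antiprism: V=26, E=52, F=28.
Attach a dodecagonal pyramid (V=13, E=24, F=13) along a 3-gon: merge 3 vertices and 3 edges, delete both glued faces → V=36, E=73, F=39.
Attach a regular tetrahedron (V=4, E=6, F=4) along a 3-gon: merge 3 vertices and 3 edges, delete both glued faces → V=37, E=76, F=41.
Check: V − E + F = 37 − 76 + 41 = 2.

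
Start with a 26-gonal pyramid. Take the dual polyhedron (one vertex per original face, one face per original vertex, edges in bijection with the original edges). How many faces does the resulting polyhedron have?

The base solid has V = 27, E = 52, F = 27.
The dual swaps V and F and preserves E: V′ = F = 27, E′ = E = 52, F′ = V = 27.

27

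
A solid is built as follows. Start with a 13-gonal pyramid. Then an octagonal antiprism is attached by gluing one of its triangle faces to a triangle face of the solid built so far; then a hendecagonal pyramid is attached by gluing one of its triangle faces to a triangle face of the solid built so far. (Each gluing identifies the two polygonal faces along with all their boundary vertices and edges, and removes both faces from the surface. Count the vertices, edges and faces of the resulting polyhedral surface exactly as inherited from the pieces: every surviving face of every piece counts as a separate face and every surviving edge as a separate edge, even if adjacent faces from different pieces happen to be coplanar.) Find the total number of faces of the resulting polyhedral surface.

40

A 13-gonal pyramid: V=14, E=26, F=14.
Attach an octagonal antiprism (V=16, E=32, F=18) along a 3-gon: merge 3 vertices and 3 edges, delete both glued faces → V=27, E=55, F=30.
Attach a hendecagonal pyramid (V=12, E=22, F=12) along a 3-gon: merge 3 vertices and 3 edges, delete both glued faces → V=36, E=74, F=40.
Check: V − E + F = 36 − 74 + 40 = 2.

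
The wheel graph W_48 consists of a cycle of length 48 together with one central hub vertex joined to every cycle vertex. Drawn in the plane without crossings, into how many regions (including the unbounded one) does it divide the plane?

49

W_48 has V = 48 + 1 = 49 vertices and E = 2·48 = 96 edges.
By Euler's formula F = 2 − V + E = 2 − 49 + 96 = 49.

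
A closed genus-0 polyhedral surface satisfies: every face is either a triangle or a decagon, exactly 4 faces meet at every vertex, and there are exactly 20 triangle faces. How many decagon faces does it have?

2

Let x be the number of decagons; then F = 20 + x.
Edge–face incidences: 2E = 3·20 + 10·x = 60 + 10x.
Every vertex has degree 4, so 4V = 2E.
Euler: V − E + F = 2 ⇒ (2E)/4 − E + (20 + x) = 2.
Multiply by 8: 2·(2E) − 4·(2E) + 8·(20 + x) = 16, i.e. 160 + 8x − 2·(60 + 10x) = 16.
Collecting terms: −12x + 40 = 16, so −12x = −24, so x = 2.
Then 2E = 60 + 10·2 = 80, so E = 40, V = 2E/4 = 20, F = 20 + 2 = 22.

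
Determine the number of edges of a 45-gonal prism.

135

A prism on an n-gon has two n-gon bases and n rectangular sides: V = 2·45 = 90, E = 3·45 = 135, F = 45 + 2 = 47.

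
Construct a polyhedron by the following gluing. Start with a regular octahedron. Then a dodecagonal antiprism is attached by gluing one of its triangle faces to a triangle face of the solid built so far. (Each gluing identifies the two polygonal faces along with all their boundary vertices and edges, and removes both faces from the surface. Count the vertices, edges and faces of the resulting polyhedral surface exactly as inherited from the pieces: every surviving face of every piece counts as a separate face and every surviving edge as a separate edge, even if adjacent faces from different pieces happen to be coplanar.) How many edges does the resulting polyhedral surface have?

A regular octahedron: V=6, E=12, F=8.
Attach a dodecagonal antiprism (V=24, E=48, F=26) along a 3-gon: merge 3 vertices and 3 edges, delete both glued faces → V=27, E=57, F=32.
Check: V − E + F = 27 − 57 + 32 = 2.

57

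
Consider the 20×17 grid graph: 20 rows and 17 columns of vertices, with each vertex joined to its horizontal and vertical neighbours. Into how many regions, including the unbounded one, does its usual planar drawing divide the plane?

The grid has V = 20·17 = 340 vertices and E = 20·16 + 17·19 = 643 edges.
F = 2 − V + E = 2 − 340 + 643 = 305.

305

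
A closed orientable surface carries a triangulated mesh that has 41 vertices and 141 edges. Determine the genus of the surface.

4

Every face is a triangle and each edge borders two faces, so 3F = 2·141, giving F = 94.
χ = V − E + F = 41 − 141 + 94 = -6.
For a closed orientable surface χ = 2 − 2g, so g = (2 − (-6))/2 = 4.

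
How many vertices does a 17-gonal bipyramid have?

19

A bipyramid over an n-gon has 2n triangular faces and n + 2 vertices: V = 17 + 2 = 19, E = 3·17 = 51, F = 2·17 = 34.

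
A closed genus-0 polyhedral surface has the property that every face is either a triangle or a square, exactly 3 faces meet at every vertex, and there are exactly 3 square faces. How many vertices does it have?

6

Let x be the number of triangles; then F = 3 + x.
Edge–face incidences: 2E = 4·3 + 3·x = 12 + 3x.
Every vertex has degree 3, so 3V = 2E.
Euler: V − E + F = 2 ⇒ (2E)/3 − E + (3 + x) = 2.
Multiply by 6: 2·(2E) − 3·(2E) + 6·(3 + x) = 12, i.e. 18 + 6x − (12 + 3x) = 12.
Collecting terms: 3x + 6 = 12, so 3x = 6, so x = 2.
Then 2E = 12 + 3·2 = 18, so E = 9, V = 2E/3 = 6, F = 3 + 2 = 5.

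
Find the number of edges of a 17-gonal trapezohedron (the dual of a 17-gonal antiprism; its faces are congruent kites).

68

The n-trapezohedron (dual of the n-antiprism) has V = 2·17 + 2 = 36, E = 4·17 = 68, F = 2·17 = 34.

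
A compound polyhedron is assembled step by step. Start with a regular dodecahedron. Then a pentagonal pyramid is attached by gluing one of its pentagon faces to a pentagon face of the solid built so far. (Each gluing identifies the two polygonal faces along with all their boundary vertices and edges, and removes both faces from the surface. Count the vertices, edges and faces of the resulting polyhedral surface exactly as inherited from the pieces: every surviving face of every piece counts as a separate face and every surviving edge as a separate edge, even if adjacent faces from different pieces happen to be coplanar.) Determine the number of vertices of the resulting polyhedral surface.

21

A regular dodecahedron: V=20, E=30, F=12.
Attach a pentagonal pyramid (V=6, E=10, F=6) along a 5-gon: merge 5 vertices and 5 edges, delete both glued faces → V=21, E=35, F=16.
Check: V − E + F = 21 − 35 + 16 = 2.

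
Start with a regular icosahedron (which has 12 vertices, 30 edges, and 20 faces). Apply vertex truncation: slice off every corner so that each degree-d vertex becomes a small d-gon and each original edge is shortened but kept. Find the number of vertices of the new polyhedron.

Truncation replaces each original edge-end by a new vertex, so V′ = 2E = 60.
Each original edge survives, and each old vertex of degree d contributes d new edges; summing degrees gives Σd = 2E, so E′ = E + 2E = 3E = 90.
Each original face survives and each original vertex becomes one new face: F′ = F + V = 32.

60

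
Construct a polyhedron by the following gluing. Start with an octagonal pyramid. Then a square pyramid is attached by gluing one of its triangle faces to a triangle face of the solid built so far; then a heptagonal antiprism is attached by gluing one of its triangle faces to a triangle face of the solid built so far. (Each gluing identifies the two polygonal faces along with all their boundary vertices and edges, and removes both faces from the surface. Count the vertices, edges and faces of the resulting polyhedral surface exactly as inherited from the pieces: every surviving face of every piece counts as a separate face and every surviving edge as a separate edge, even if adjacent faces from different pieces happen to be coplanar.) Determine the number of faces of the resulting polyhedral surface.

An octagonal pyramid: V=9, E=16, F=9.
Attach a square pyramid (V=5, E=8, F=5) along a 3-gon: merge 3 vertices and 3 edges, delete both glued faces → V=11, E=21, F=12.
Attach a heptagonal antiprism (V=14, E=28, F=16) along a 3-gon: merge 3 vertices and 3 edges, delete both glued faces → V=22, E=46, F=26.
Check: V − E + F = 22 − 46 + 26 = 2.

26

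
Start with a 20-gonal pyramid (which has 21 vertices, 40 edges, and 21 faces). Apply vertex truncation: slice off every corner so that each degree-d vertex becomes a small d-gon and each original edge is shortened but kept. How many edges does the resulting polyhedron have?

120

Truncation replaces each original edge-end by a new vertex, so V′ = 2E = 80.
Each original edge survives, and each old vertex of degree d contributes d new edges; summing degrees gives Σd = 2E, so E′ = E + 2E = 3E = 120.
Each original face survives and each original vertex becomes one new face: F′ = F + V = 42.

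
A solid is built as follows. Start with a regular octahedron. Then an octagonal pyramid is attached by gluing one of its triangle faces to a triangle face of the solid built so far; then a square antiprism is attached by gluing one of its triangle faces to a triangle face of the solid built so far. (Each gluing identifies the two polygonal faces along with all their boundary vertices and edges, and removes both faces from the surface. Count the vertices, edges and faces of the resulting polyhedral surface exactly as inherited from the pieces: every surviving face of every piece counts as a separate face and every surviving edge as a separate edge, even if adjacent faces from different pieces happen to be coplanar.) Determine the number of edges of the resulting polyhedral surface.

A regular octahedron: V=6, E=12, F=8.
Attach an octagonal pyramid (V=9, E=16, F=9) along a 3-gon: merge 3 vertices and 3 edges, delete both glued faces → V=12, E=25, F=15.
Attach a square antiprism (V=8, E=16, F=10) along a 3-gon: merge 3 vertices and 3 edges, delete both glued faces → V=17, E=38, F=23.
Check: V − E + F = 17 − 38 + 23 = 2.

38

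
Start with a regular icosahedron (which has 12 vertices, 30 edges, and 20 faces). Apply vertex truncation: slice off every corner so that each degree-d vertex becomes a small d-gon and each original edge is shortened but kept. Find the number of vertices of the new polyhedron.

Truncation replaces each original edge-end by a new vertex, so V′ = 2E = 60.
Each original edge survives, and each old vertex of degree d contributes d new edges; summing degrees gives Σd = 2E, so E′ = E + 2E = 3E = 90.
Each original face survives and each original vertex becomes one new face: F′ = F + V = 32.

60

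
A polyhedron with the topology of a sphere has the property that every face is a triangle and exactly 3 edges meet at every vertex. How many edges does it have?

6

Each face has 3 edges and each edge borders two faces, so 2E = 3F.
Each vertex has degree 3, so 3V = 2E and hence V = 3F/3.
Euler: V − E + F = 2 ⇒ (3F/3) − (3F/2) + F = 2.
Multiply by 6: (6 − 9 + 6)F = 12, i.e. 3F = 12.
So F = 4, E = 3·4/2 = 6, V = 3·4/3 = 4.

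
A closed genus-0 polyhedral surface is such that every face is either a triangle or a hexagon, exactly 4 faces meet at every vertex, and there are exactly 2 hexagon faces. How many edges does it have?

Let x be the number of triangles; then F = 2 + x.
Edge–face incidences: 2E = 6·2 + 3·x = 12 + 3x.
Every vertex has degree 4, so 4V = 2E.
Euler: V − E + F = 2 ⇒ (2E)/4 − E + (2 + x) = 2.
Multiply by 8: 2·(2E) − 4·(2E) + 8·(2 + x) = 16, i.e. 16 + 8x − 2·(12 + 3x) = 16.
Collecting terms: 2x − 8 = 16, so 2x = 24, so x = 12.
Then 2E = 12 + 3·12 = 48, so E = 24, V = 2E/4 = 12, F = 2 + 12 = 14.

24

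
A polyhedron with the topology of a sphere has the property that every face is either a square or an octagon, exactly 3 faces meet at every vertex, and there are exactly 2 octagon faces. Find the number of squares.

Let x be the number of squares; then F = 2 + x.
Edge–face incidences: 2E = 8·2 + 4·x = 16 + 4x.
Every vertex has degree 3, so 3V = 2E.
Euler: V − E + F = 2 ⇒ (2E)/3 − E + (2 + x) = 2.
Multiply by 6: 2·(2E) − 3·(2E) + 6·(2 + x) = 12, i.e. 12 + 6x − (16 + 4x) = 12.
Collecting terms: 2x − 4 = 12, so 2x = 16, so x = 8.
Then 2E = 16 + 4·8 = 48, so E = 24, V = 2E/3 = 16, F = 2 + 8 = 10.

8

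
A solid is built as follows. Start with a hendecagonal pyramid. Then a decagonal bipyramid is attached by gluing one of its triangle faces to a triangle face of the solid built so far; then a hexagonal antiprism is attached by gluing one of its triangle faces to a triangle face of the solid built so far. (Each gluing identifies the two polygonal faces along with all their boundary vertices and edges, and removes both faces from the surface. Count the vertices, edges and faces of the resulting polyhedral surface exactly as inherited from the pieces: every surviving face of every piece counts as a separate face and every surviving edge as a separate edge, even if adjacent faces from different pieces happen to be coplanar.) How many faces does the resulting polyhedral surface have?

42

A hendecagonal pyramid: V=12, E=22, F=12.
Attach a decagonal bipyramid (V=12, E=30, F=20) along a 3-gon: merge 3 vertices and 3 edges, delete both glued faces → V=21, E=49, F=30.
Attach a hexagonal antiprism (V=12, E=24, F=14) along a 3-gon: merge 3 vertices and 3 edges, delete both glued faces → V=30, E=70, F=42.
Check: V − E + F = 30 − 70 + 42 = 2.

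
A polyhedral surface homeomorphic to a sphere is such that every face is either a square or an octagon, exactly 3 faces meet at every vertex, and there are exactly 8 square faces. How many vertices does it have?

Let x be the number of octagons; then F = 8 + x.
Edge–face incidences: 2E = 4·8 + 8·x = 32 + 8x.
Every vertex has degree 3, so 3V = 2E.
Euler: V − E + F = 2 ⇒ (2E)/3 − E + (8 + x) = 2.
Multiply by 6: 2·(2E) − 3·(2E) + 6·(8 + x) = 12, i.e. 48 + 6x − (32 + 8x) = 12.
Collecting terms: −2x + 16 = 12, so −2x = −4, so x = 2.
Then 2E = 32 + 8·2 = 48, so E = 24, V = 2E/3 = 16, F = 8 + 2 = 10.

16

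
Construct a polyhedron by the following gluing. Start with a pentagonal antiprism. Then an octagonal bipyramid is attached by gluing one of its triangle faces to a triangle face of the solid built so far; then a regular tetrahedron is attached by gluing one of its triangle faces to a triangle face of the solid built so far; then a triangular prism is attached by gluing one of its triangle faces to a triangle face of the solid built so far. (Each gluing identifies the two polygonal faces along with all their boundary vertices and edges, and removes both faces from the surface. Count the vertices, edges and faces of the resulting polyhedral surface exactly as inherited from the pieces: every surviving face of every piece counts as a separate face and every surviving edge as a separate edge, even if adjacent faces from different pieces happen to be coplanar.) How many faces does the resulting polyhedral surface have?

A pentagonal antiprism: V=10, E=20, F=12.
Attach an octagonal bipyramid (V=10, E=24, F=16) along a 3-gon: merge 3 vertices and 3 edges, delete both glued faces → V=17, E=41, F=26.
Attach a regular tetrahedron (V=4, E=6, F=4) along a 3-gon: merge 3 vertices and 3 edges, delete both glued faces → V=18, E=44, F=28.
Attach a triangular prism (V=6, E=9, F=5) along a 3-gon: merge 3 vertices and 3 edges, delete both glued faces → V=21, E=50, F=31.
Check: V − E + F = 21 − 50 + 31 = 2.

31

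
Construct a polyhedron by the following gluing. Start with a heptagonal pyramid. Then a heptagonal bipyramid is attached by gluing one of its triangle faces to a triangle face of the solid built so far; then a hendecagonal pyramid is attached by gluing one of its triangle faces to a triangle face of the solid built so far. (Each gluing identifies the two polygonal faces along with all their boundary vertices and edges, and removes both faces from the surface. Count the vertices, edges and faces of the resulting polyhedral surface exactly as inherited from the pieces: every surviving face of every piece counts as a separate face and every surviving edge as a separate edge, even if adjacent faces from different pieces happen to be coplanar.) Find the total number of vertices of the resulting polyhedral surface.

23

A heptagonal pyramid: V=8, E=14, F=8.
Attach a heptagonal bipyramid (V=9, E=21, F=14) along a 3-gon: merge 3 vertices and 3 edges, delete both glued faces → V=14, E=32, F=20.
Attach a hendecagonal pyramid (V=12, E=22, F=12) along a 3-gon: merge 3 vertices and 3 edges, delete both glued faces → V=23, E=51, F=30.
Check: V − E + F = 23 − 51 + 30 = 2.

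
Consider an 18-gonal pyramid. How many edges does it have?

36

A pyramid on an n-gon base has one n-gon and n triangles: V = 18 + 1 = 19, E = 2·18 = 36, F = 18 + 1 = 19.
Check: V − E + F = 19 − 36 + 19 = 2.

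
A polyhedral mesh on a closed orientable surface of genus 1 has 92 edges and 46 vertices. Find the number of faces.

For a closed orientable surface of genus 1, χ = 2 − 2·1 = 0.
F = 0 − V + E = 0 − 46 + 92 = 46.

46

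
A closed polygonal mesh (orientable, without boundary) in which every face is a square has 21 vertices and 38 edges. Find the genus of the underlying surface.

Every face is a square and each edge borders two faces, so 4F = 2·38, giving F = 19.
χ = V − E + F = 21 − 38 + 19 = 2.
For a closed orientable surface χ = 2 − 2g, so g = (2 − (2))/2 = 0.

0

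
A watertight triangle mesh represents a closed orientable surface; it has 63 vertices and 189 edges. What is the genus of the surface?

1

Every face is a triangle and each edge borders two faces, so 3F = 2·189, giving F = 126.
χ = V − E + F = 63 − 189 + 126 = 0.
For a closed orientable surface χ = 2 − 2g, so g = (2 − (0))/2 = 1.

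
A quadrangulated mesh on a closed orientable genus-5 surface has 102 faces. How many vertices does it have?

χ = 2 − 2·5 = -8, and every face is a square so 4F = 2E.
E = 4·102/2 = 204. Then V = -8 + E − F = -8 + 204 − 102 = 94.

94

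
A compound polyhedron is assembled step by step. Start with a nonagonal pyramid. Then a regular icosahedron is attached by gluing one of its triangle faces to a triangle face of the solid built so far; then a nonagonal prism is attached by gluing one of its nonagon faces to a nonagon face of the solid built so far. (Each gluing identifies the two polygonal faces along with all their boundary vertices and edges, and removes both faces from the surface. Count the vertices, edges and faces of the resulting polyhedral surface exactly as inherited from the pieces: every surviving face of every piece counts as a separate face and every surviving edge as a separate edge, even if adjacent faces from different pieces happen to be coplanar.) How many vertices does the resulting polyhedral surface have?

28

A nonagonal pyramid: V=10, E=18, F=10.
Attach a regular icosahedron (V=12, E=30, F=20) along a 3-gon: merge 3 vertices and 3 edges, delete both glued faces → V=19, E=45, F=28.
Attach a nonagonal prism (V=18, E=27, F=11) along a 9-gon: merge 9 vertices and 9 edges, delete both glued faces → V=28, E=63, F=37.
Check: V − E + F = 28 − 63 + 37 = 2.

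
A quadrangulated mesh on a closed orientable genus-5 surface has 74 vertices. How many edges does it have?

164

χ = 2 − 2·5 = -8, and every face is a square so 4F = 2E.
V − E + F = -8 with E = 4F/2 gives 74 − (4/2 − 1)·F = -8, so F = 82 and E = 164.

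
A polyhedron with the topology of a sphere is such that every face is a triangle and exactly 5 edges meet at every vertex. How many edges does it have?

Each face has 3 edges and each edge borders two faces, so 2E = 3F.
Each vertex has degree 5, so 5V = 2E and hence V = 3F/5.
Euler: V − E + F = 2 ⇒ (3F/5) − (3F/2) + F = 2.
Multiply by 10: (6 − 15 + 10)F = 20, i.e. 1F = 20.
So F = 20, E = 3·20/2 = 30, V = 3·20/5 = 12.

30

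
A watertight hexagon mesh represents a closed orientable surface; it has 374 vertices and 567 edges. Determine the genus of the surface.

3

Every face is a hexagon and each edge borders two faces, so 6F = 2·567, giving F = 189.
χ = V − E + F = 374 − 567 + 189 = -4.
For a closed orientable surface χ = 2 − 2g, so g = (2 − (-4))/2 = 3.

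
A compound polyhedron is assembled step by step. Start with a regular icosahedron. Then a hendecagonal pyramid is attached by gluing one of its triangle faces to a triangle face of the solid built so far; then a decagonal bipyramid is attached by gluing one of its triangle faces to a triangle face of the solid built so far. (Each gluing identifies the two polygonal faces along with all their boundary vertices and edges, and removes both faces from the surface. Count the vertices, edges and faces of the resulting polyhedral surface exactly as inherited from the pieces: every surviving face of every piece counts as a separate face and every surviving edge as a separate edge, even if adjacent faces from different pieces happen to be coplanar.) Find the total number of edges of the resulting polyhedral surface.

A regular icosahedron: V=12, E=30, F=20.
Attach a hendecagonal pyramid (V=12, E=22, F=12) along a 3-gon: merge 3 vertices and 3 edges, delete both glued faces → V=21, E=49, F=30.
Attach a decagonal bipyramid (V=12, E=30, F=20) along a 3-gon: merge 3 vertices and 3 edges, delete both glued faces → V=30, E=76, F=48.
Check: V − E + F = 30 − 76 + 48 = 2.

76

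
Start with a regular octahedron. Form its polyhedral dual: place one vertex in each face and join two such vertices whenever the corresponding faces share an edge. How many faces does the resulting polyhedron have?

6

The base solid has V = 6, E = 12, F = 8.
The dual swaps V and F and preserves E: V′ = F = 8, E′ = E = 12, F′ = V = 6.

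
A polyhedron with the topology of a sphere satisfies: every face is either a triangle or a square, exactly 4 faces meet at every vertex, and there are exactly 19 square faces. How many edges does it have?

50

Let x be the number of triangles; then F = 19 + x.
Edge–face incidences: 2E = 4·19 + 3·x = 76 + 3x.
Every vertex has degree 4, so 4V = 2E.
Euler: V − E + F = 2 ⇒ (2E)/4 − E + (19 + x) = 2.
Multiply by 8: 2·(2E) − 4·(2E) + 8·(19 + x) = 16, i.e. 152 + 8x − 2·(76 + 3x) = 16.
Collecting terms: 2x = 16, so x = 8.
Then 2E = 76 + 3·8 = 100, so E = 50, V = 2E/4 = 25, F = 19 + 8 = 27.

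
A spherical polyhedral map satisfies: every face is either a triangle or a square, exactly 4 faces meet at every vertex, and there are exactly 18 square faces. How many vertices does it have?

24

Let x be the number of triangles; then F = 18 + x.
Edge–face incidences: 2E = 4·18 + 3·x = 72 + 3x.
Every vertex has degree 4, so 4V = 2E.
Euler: V − E + F = 2 ⇒ (2E)/4 − E + (18 + x) = 2.
Multiply by 8: 2·(2E) − 4·(2E) + 8·(18 + x) = 16, i.e. 144 + 8x − 2·(72 + 3x) = 16.
Collecting terms: 2x = 16, so x = 8.
Then 2E = 72 + 3·8 = 96, so E = 48, V = 2E/4 = 24, F = 18 + 8 = 26.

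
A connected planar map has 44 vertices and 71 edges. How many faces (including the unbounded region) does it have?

Euler's formula for a connected plane graph: V − E + F = 2, so F = 2 − 44 + 71 = 29.

29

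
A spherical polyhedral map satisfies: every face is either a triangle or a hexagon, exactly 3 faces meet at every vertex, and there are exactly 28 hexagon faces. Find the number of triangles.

4

Let x be the number of triangles; then F = 28 + x.
Edge–face incidences: 2E = 6·28 + 3·x = 168 + 3x.
Every vertex has degree 3, so 3V = 2E.
Euler: V − E + F = 2 ⇒ (2E)/3 − E + (28 + x) = 2.
Multiply by 6: 2·(2E) − 3·(2E) + 6·(28 + x) = 12, i.e. 168 + 6x − (168 + 3x) = 12.
Collecting terms: 3x = 12, so x = 4.
Then 2E = 168 + 3·4 = 180, so E = 90, V = 2E/3 = 60, F = 28 + 4 = 32.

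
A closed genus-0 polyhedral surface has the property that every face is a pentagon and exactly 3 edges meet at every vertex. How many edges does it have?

Each face has 5 edges and each edge borders two faces, so 2E = 5F.
Each vertex has degree 3, so 3V = 2E and hence V = 5F/3.
Euler: V − E + F = 2 ⇒ (5F/3) − (5F/2) + F = 2.
Multiply by 6: (10 − 15 + 6)F = 12, i.e. 1F = 12.
So F = 12, E = 5·12/2 = 30, V = 5·12/3 = 20.

30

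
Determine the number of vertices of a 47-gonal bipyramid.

49

A bipyramid over an n-gon has 2n triangular faces and n + 2 vertices: V = 47 + 2 = 49, E = 3·47 = 141, F = 2·47 = 94.
Check: V − E + F = 49 − 141 + 94 = 2.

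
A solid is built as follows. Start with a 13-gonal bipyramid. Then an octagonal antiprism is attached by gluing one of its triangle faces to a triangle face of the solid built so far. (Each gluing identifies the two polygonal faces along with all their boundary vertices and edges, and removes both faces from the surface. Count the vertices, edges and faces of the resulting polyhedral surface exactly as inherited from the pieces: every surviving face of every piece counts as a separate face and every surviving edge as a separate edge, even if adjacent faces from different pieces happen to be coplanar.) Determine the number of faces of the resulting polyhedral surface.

42

A 13-gonal bipyramid: V=15, E=39, F=26.
Attach an octagonal antiprism (V=16, E=32, F=18) along a 3-gon: merge 3 vertices and 3 edges, delete both glued faces → V=28, E=68, F=42.
Check: V − E + F = 28 − 68 + 42 = 2.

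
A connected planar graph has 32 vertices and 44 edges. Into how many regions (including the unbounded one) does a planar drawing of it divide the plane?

14

Euler's formula for a connected plane graph: V − E + F = 2, so F = 2 − 32 + 44 = 14.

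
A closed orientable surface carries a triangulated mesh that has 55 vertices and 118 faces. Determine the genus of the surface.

3

Every face is a triangle, so 2E = 3·118 = 354, giving E = 177.
χ = V − E + F = 55 − 177 + 118 = -4.
For a closed orientable surface χ = 2 − 2g, so g = (2 − (-4))/2 = 3.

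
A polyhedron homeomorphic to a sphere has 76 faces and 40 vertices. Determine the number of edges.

114

Here V − E + F = 2.
E = V + F − (2) = 40 + 76 − (2) = 114.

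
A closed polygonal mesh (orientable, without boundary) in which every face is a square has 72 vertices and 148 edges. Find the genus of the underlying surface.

Every face is a square and each edge borders two faces, so 4F = 2·148, giving F = 74.
χ = V − E + F = 72 − 148 + 74 = -2.
For a closed orientable surface χ = 2 − 2g, so g = (2 − (-2))/2 = 2.

2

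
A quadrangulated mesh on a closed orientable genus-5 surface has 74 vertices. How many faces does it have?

χ = 2 − 2·5 = -8, and every face is a square so 4F = 2E.
V − E + F = -8 with E = 4F/2 gives 74 − (4/2 − 1)·F = -8, so F = 82 and E = 164.

82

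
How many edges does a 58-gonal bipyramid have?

174

A bipyramid over an n-gon has 2n triangular faces and n + 2 vertices: V = 58 + 2 = 60, E = 3·58 = 174, F = 2·58 = 116.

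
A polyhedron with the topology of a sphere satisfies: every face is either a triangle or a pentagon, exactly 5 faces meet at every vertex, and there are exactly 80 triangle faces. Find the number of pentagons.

Let x be the number of pentagons; then F = 80 + x.
Edge–face incidences: 2E = 3·80 + 5·x = 240 + 5x.
Every vertex has degree 5, so 5V = 2E.
Euler: V − E + F = 2 ⇒ (2E)/5 − E + (80 + x) = 2.
Multiply by 10: 2·(2E) − 5·(2E) + 10·(80 + x) = 20, i.e. 800 + 10x − 3·(240 + 5x) = 20.
Collecting terms: −5x + 80 = 20, so −5x = −60, so x = 12.
Then 2E = 240 + 5·12 = 300, so E = 150, V = 2E/5 = 60, F = 80 + 12 = 92.

12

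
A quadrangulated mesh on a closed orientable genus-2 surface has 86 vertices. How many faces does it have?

χ = 2 − 2·2 = -2, and every face is a square so 4F = 2E.
V − E + F = -2 with E = 4F/2 gives 86 − (4/2 − 1)·F = -2, so F = 88 and E = 176.

88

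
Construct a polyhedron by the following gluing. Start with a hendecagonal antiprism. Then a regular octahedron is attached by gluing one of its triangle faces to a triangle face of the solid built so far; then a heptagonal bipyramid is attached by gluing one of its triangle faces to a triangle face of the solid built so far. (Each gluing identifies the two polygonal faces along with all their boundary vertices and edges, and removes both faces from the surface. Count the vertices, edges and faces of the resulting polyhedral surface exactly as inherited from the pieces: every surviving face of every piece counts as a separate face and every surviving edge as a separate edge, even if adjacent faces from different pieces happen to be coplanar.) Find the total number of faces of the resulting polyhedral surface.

42

A hendecagonal antiprism: V=22, E=44, F=24.
Attach a regular octahedron (V=6, E=12, F=8) along a 3-gon: merge 3 vertices and 3 edges, delete both glued faces → V=25, E=53, F=30.
Attach a heptagonal bipyramid (V=9, E=21, F=14) along a 3-gon: merge 3 vertices and 3 edges, delete both glued faces → V=31, E=71, F=42.
Check: V − E + F = 31 − 71 + 42 = 2.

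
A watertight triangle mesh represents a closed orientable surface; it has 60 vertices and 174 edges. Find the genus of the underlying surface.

0

Every face is a triangle and each edge borders two faces, so 3F = 2·174, giving F = 116.
χ = V − E + F = 60 − 174 + 116 = 2.
For a closed orientable surface χ = 2 − 2g, so g = (2 − (2))/2 = 0.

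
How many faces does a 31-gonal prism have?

A prism on an n-gon has two n-gon bases and n rectangular sides: V = 2·31 = 62, E = 3·31 = 93, F = 31 + 2 = 33.

33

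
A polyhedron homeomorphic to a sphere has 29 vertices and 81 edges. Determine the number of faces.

54

Here V − E + F = 2.
F = 2 − V + E = 2 − 29 + 81 = 54.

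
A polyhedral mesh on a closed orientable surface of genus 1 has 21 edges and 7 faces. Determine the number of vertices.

14

For a closed orientable surface of genus 1, χ = 2 − 2·1 = 0.
V = 0 + E − F = 0 + 21 − 7 = 14.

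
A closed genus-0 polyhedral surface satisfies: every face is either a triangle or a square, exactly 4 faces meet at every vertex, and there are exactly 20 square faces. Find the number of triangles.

Let x be the number of triangles; then F = 20 + x.
Edge–face incidences: 2E = 4·20 + 3·x = 80 + 3x.
Every vertex has degree 4, so 4V = 2E.
Euler: V − E + F = 2 ⇒ (2E)/4 − E + (20 + x) = 2.
Multiply by 8: 2·(2E) − 4·(2E) + 8·(20 + x) = 16, i.e. 160 + 8x − 2·(80 + 3x) = 16.
Collecting terms: 2x = 16, so x = 8.
Then 2E = 80 + 3·8 = 104, so E = 52, V = 2E/4 = 26, F = 20 + 8 = 28.

8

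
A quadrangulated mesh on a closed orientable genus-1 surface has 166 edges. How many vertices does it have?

χ = 2 − 2·1 = 0, and every face is a square so 4F = 2E.
F = 2E/4 = 83. Then V = 0 + E − F = 0 + 166 − 83 = 83.

83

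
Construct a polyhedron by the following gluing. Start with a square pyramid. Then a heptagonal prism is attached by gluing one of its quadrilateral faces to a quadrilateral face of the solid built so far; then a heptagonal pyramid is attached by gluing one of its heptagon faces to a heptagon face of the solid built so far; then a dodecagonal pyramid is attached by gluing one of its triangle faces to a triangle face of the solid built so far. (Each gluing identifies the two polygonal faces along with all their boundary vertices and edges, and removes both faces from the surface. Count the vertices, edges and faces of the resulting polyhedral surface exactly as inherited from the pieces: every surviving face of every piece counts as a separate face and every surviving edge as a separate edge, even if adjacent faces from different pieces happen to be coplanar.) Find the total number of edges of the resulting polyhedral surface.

A square pyramid: V=5, E=8, F=5.
Attach a heptagonal prism (V=14, E=21, F=9) along a 4-gon: merge 4 vertices and 4 edges, delete both glued faces → V=15, E=25, F=12.
Attach a heptagonal pyramid (V=8, E=14, F=8) along a 7-gon: merge 7 vertices and 7 edges, delete both glued faces → V=16, E=32, F=18.
Attach a dodecagonal pyramid (V=13, E=24, F=13) along a 3-gon: merge 3 vertices and 3 edges, delete both glued faces → V=26, E=53, F=29.
Check: V − E + F = 26 − 53 + 29 = 2.

53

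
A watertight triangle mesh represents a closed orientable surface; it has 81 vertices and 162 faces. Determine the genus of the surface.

Every face is a triangle, so 2E = 3·162 = 486, giving E = 243.
χ = V − E + F = 81 − 243 + 162 = 0.
For a closed orientable surface χ = 2 − 2g, so g = (2 − (0))/2 = 1.

1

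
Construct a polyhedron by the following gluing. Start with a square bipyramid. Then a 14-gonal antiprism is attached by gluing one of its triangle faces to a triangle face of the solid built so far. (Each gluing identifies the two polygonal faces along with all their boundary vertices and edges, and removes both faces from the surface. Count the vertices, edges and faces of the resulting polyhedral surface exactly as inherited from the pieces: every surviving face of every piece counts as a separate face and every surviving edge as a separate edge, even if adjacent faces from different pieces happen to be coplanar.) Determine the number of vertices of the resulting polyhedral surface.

A square bipyramid: V=6, E=12, F=8.
Attach a 14-gonal antiprism (V=28, E=56, F=30) along a 3-gon: merge 3 vertices and 3 edges, delete both glued faces → V=31, E=65, F=36.
Check: V − E + F = 31 − 65 + 36 = 2.

31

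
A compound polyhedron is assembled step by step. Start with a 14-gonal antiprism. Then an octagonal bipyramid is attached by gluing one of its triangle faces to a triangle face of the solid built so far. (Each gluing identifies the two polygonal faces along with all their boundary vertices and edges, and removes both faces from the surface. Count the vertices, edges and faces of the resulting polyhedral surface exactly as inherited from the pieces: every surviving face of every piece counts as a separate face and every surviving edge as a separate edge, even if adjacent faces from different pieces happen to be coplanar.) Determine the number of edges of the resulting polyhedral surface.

A 14-gonal antiprism: V=28, E=56, F=30.
Attach an octagonal bipyramid (V=10, E=24, F=16) along a 3-gon: merge 3 vertices and 3 edges, delete both glued faces → V=35, E=77, F=44.
Check: V − E + F = 35 − 77 + 44 = 2.

77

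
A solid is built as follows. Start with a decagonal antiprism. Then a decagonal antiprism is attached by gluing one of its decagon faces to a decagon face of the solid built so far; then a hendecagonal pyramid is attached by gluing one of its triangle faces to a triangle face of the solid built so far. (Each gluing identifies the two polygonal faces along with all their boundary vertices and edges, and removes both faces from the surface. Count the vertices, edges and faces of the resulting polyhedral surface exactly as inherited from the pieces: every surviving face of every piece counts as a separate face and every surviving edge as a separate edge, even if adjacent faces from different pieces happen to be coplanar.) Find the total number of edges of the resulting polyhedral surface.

89

A decagonal antiprism: V=20, E=40, F=22.
Attach a decagonal antiprism (V=20, E=40, F=22) along a 10-gon: merge 10 vertices and 10 edges, delete both glued faces → V=30, E=70, F=42.
Attach a hendecagonal pyramid (V=12, E=22, F=12) along a 3-gon: merge 3 vertices and 3 edges, delete both glued faces → V=39, E=89, F=52.
Check: V − E + F = 39 − 89 + 52 = 2.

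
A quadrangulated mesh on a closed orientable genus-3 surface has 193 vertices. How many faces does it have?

χ = 2 − 2·3 = -4, and every face is a square so 4F = 2E.
V − E + F = -4 with E = 4F/2 gives 193 − (4/2 − 1)·F = -4, so F = 197 and E = 394.

197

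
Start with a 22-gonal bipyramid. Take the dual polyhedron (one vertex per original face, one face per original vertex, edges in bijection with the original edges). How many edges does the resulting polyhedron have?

66

The base solid has V = 24, E = 66, F = 44.
The dual swaps V and F and preserves E: V′ = F = 44, E′ = E = 66, F′ = V = 24.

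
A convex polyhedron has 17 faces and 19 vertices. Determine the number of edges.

Here V − E + F = 2.
E = V + F − (2) = 19 + 17 − (2) = 34.

34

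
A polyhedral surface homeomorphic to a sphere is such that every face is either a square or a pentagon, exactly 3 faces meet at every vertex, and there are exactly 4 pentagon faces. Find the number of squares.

4

Let x be the number of squares; then F = 4 + x.
Edge–face incidences: 2E = 5·4 + 4·x = 20 + 4x.
Every vertex has degree 3, so 3V = 2E.
Euler: V − E + F = 2 ⇒ (2E)/3 − E + (4 + x) = 2.
Multiply by 6: 2·(2E) − 3·(2E) + 6·(4 + x) = 12, i.e. 24 + 6x − (20 + 4x) = 12.
Collecting terms: 2x + 4 = 12, so 2x = 8, so x = 4.
Then 2E = 20 + 4·4 = 36, so E = 18, V = 2E/3 = 12, F = 4 + 4 = 8.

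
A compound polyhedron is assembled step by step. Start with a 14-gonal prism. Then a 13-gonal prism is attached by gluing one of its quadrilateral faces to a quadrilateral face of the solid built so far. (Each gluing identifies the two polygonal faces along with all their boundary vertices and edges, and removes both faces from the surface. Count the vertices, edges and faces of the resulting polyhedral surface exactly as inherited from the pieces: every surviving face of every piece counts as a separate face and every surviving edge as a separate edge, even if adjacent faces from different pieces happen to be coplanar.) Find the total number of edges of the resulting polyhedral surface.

77

A 14-gonal prism: V=28, E=42, F=16.
Attach a 13-gonal prism (V=26, E=39, F=15) along a 4-gon: merge 4 vertices and 4 edges, delete both glued faces → V=50, E=77, F=29.
Check: V − E + F = 50 − 77 + 29 = 2.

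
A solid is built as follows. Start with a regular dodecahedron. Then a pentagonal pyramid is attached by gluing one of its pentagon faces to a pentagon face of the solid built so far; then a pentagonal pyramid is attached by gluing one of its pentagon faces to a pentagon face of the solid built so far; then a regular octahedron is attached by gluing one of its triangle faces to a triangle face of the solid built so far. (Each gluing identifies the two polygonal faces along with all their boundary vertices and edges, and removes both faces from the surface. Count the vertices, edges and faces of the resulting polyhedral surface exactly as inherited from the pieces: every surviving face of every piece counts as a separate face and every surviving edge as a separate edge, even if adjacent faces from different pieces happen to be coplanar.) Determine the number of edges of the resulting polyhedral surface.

49

A regular dodecahedron: V=20, E=30, F=12.
Attach a pentagonal pyramid (V=6, E=10, F=6) along a 5-gon: merge 5 vertices and 5 edges, delete both glued faces → V=21, E=35, F=16.
Attach a pentagonal pyramid (V=6, E=10, F=6) along a 5-gon: merge 5 vertices and 5 edges, delete both glued faces → V=22, E=40, F=20.
Attach a regular octahedron (V=6, E=12, F=8) along a 3-gon: merge 3 vertices and 3 edges, delete both glued faces → V=25, E=49, F=26.
Check: V − E + F = 25 − 49 + 26 = 2.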